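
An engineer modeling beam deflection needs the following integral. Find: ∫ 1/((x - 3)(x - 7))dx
Partial fractions: 1/((x-3)(x-7))=A/(x-3) + B/(x-7)
A=-1/4, B=1/4
∫ [-1/4· 1/(x-3) + 1/4· 1/(x-7)] dx
=(1/4)[ln|x-7| - ln|x-3|] + C

Answer: (1/4)·ln|(x-7)/(x-3)| + C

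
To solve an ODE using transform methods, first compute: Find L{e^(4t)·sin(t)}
First shifting: L{e^(at)f(t)} = F(s-a)
L{sin(t)} = 1/(s²+1)
Shift: 1/((s-4)²+1)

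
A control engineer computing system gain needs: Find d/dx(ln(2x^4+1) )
Chain rule: d/dx[ln(u)]=u'/u where u=2x^4+1
u'=8x^3

Answer: (8x^3)/(2x^4+1)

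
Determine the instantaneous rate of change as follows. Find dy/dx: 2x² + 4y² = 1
Differentiate: 4x+8y·(dy/dx)=0
dy/dx=-4x/(8y)=-(1/2)·(x/y)

Answer: dy/dx=-(1/2)·(x/y)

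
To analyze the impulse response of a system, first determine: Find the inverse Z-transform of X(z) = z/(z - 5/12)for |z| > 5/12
Standard pair: z/(z-a) <-> a^n*u[n] for causal signals
With a=5/12: x[n]=(5/12)^n*u[n]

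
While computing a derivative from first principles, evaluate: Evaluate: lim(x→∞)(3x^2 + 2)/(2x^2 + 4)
Divide numerator and denominator by x^2:
lim (3 + 2/x^2)/(2 + 4/x^2)=3/2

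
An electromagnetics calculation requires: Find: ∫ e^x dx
Since d/dx[e^x] = + e^x, we get 1e^x + C

Answer: e^x + C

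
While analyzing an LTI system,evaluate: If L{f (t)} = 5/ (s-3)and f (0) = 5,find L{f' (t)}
L{f'(t)}=s·F(s) - f(0)=5s/(s-3) - 5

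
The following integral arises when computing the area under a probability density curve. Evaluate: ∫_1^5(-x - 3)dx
Step 1: Find antiderivative F(x) = (-1/2)x^2 - 3x
Step 2: F(5) - F(1) = -55/2 - (-7/2) = -24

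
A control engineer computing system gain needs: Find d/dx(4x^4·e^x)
Product rule: (fg)' = f'g+fg'
f = 4x^4, f' = 16x^3
g = e^x, g' = e^x

Answer: 16x^3·e^x+4x^4·e^x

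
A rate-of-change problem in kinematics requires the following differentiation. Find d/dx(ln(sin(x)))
Chain rule: d/dx[ln(u)]=u'/u where u=sin(x)
u'=cos(x)

Answer: (cos(x))/(sin(x))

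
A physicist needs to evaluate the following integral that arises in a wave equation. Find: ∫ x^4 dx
Using power rule: ∫ x^4 dx=1/5 x^5 + C=(1/5)x^5 + C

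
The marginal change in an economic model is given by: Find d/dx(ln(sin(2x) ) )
Chain rule: d/dx[ln(u)]=u'/u where u=sin(2x)
u'=2cos(2x)

Answer: (2cos(2x))/(sin(2x))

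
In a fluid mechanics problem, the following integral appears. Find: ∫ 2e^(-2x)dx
Since d/dx[e^(-2x)]=-2e^(-2x), we get -1 e^(-2x)+C

Answer: -e^(-2x)+C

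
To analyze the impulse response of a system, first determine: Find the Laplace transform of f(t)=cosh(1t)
L{cosh(at)} = s/(s²-a²)
L{cosh(1t)} = s/(s²-1)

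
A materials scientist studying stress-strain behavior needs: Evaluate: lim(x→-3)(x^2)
Polynomial is continuous, so substitute x=-3:
1·(-3)^2=9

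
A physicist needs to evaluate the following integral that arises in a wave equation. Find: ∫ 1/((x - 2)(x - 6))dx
Partial fractions: 1/((x-2)(x-6)) = A/(x-2)+B/(x-6)
A = -1/4, B = 1/4
∫ [-1/4· 1/(x-2)+1/4· 1/(x-6)] dx
= (1/4)[ln|x-6| - ln|x-2|]+C

Answer: (1/4)·ln|(x-6)/(x-2)|+C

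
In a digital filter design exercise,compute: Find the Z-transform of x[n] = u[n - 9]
Using the time-shift property: Z{u[n-9]} = z^(-9)*z/(z-1)
= z^(-8)/(z-1)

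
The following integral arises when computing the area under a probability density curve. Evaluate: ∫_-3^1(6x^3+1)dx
Step 1: Find antiderivative F(x) = (3/2)x^4+x
Step 2: F(1) - F(-3) = 5/2 - (237/2) = -116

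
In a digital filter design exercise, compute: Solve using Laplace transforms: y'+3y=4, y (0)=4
Take L of both sides: sY(s)-4+3Y(s) = 4/s
Y(s)(s+3) = 4/s+4
Y(s) = 4/(s(s+3))+4/(s+3)
Partial fractions: 4/(s(s+3)) = (4/3)/s - (4/3)/(s+3)
So Y(s) = (4/3)/s+(8/3)/(s+3)
Inverse transform (L^(-1){1/s} = 1, L^(-1){1/(s+3)} = e^(-3t)):

Answer: y(t) = 4/3+(8/3)·e^(-3t)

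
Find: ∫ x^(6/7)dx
Power rule: ∫ x^(6/7) dx=x^(13/7)/(13/7) + C

Answer: (7/13)·x^(13/7) + C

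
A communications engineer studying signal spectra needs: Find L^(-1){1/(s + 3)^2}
L^(-1){1/(s-a)^n}=t^(n-1)·e^(at)/(n-1)!
Here a=-3, n=2: t^1·e^(-3t)/1

Answer: t·e^(-3t)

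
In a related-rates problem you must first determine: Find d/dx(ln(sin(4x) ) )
Chain rule: d/dx[ln(u)] = u'/u where u = sin(4x)
u' = 4cos(4x)

Answer: (4cos(4x))/(sin(4x))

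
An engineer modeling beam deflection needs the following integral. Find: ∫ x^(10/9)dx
Power rule: ∫ x^(10/9) dx = x^(19/9)/(19/9) + C

Answer: (9/19)·x^(19/9) + C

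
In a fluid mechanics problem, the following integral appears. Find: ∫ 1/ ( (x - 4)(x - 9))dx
Partial fractions: 1/((x-4)(x-9)) = A/(x-4) + B/(x-9)
A = -1/5, B = 1/5
∫ [-1/5· 1/(x-4) + 1/5· 1/(x-9)] dx
= (1/5)[ln|x-9| - ln|x-4|] + C

Answer: (1/5)·ln|(x-9)/(x-4)| + C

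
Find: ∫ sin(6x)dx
Using substitution u=6x: ∫ sin(u) du/6=-cos(u)/6 + C

Answer: (-1/6)cos(6x) + C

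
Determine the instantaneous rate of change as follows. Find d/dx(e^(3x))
Chain rule: d/dx[e^u]=e^u · u' where u=3x
u'=3

Answer: 3·e^(3x)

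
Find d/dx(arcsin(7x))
d/dx[arcsin(u)] = u'/√(1-u²), u = 7x, u' = 7

Answer: 7/√(1-49x²)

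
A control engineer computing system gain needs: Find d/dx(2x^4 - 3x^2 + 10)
Power rule: d/dx(ax^n) = n·a·x^(n-1)
Term by term: 8·x^3-6·x

Answer: 8x^3-6x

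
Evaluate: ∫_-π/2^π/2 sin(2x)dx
Antiderivative: -cos(2x)/2
Evaluate at bounds: [-cos(2·π/2)/2] - [-cos(2·-π/2)/2]
=(-(-1) + (-1))/2=0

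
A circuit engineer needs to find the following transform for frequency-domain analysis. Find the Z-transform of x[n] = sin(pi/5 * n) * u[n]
Z{sin(w0*n)*u[n]} = z*sin(w0)/(z^2 - 2z*cos(w0) + 1)
With w0 = pi/5: X(z) = z*sin(pi/5)/(z^2 - 2z*cos(pi/5) + 1)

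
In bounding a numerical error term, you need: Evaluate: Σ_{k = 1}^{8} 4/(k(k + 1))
Partial fractions: 4/(k(k+1)) = 4/k - 4/(k+1)
Telescoping sum: 4(1-1/9) = 4·8/9

Answer: 32/9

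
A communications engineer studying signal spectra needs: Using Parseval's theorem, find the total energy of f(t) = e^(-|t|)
Parseval's theorem: E = integral |f(t)|^2 dt = (1/2pi) integral |F(omega)|^2 domega
E = integral_{-inf}^{inf} e^(-2|t|) dt = 2*integral_0^inf e^(-2t) dt = 2/(2*1) = 1/1

Answer: 1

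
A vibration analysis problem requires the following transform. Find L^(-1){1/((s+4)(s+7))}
Partial fractions: 1/((s + 4)(s + 7))=A/(s + 4) + B/(s + 7)
Cover-up: A=1/(s + 7)|_{s=-4}=1/3; B=1/(s + 4)|_{s=-7}=-1/3
L^(-1)=(1/3)e^(-4t) - (1/3)e^(-7t)

Answer: (1/3)(e^(-4t) - e^(-7t))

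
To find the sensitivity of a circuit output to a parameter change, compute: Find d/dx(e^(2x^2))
Chain rule: d/dx[e^u]=e^u · u' where u=2x^2
u'=4x

Answer: 4x·e^(2x^2)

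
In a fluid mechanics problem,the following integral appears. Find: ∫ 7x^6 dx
Using power rule: ∫ 7x^6 dx=7/7 x^7+C=x^7+C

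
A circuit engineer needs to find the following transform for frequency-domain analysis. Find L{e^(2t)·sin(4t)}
First shifting: L{e^(at)f(t)}=F(s-a)
L{sin(4t)}=4/(s²+16)
Shift: 4/((s-2)²+16)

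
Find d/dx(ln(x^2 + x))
Chain rule: d/dx[ln(u)] = u'/u where u = x^2 + x
u' = 2x + 1

Answer: (2x + 1)/(x^2 + x)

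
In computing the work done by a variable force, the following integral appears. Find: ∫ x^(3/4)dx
Power rule: ∫ x^(3/4) dx = x^(7/4)/(7/4) + C

Answer: (4/7)·x^(7/4) + C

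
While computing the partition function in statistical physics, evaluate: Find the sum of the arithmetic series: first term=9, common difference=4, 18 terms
Last term: a_n = 9 + (18 - 1)·4 = 77
Sum = n(a_1 + a_n)/2 = 18(9 + 77)/2 = 774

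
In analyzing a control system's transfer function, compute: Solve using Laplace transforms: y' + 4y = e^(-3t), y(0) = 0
Take L: sY - 0+4Y = 1/(s+3)
Y(s+4) = 1/(s+3)+0
Y = 1/((s+3)(s+4))+0/(s+4)
Partial fractions: 1/((s+3)(s+4)) = 1/(s+3)-1/(s+4)
So Y = 1/(s+3)-1/(s+4)
Inverse Laplace transform (L^(-1){1/(s+3)} = e^(-3t), L^(-1){1/(s+4)} = e^(-4t)):

Answer: y(t) = 1·e^(-3t) - e^(-4t)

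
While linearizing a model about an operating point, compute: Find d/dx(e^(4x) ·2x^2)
Product rule: (fg)' = f'g+fg'
f = e^(4x), f' = 4·e^(4x)
g = 2x^2, g' = 4x

Answer: 8·e^(4x)·x^2+4·e^(4x)·x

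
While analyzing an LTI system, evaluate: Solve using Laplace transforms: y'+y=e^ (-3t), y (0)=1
Take L: sY - 1 + Y = 1/(s + 3)
Y(s + 1) = 1/(s + 3) + 1
Y = 1/((s + 3)(s + 1)) + 1/(s + 1)
Partial fractions: 1/((s + 3)(s + 1)) = -(1/2)/(s + 3) + (1/2)/(s + 1)
So Y = -(1/2)/(s + 3) + (3/2)/(s + 1)
Inverse Laplace transform (L^(-1){1/(s + 3)} = e^(-3t), L^(-1){1/(s + 1)} = e^(-t)):

Answer: y(t) = (-1/2)·e^(-3t) + (3/2)·e^(-t)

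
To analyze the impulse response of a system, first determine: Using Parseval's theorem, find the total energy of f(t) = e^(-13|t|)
Parseval's theorem: E=integral |f(t)|^2 dt=(1/2pi) integral |F(omega)|^2 domega
E=integral_{-inf}^{inf} e^(-26|t|) dt=2*integral_0^inf e^(-26t) dt=2/(2*13)=1/13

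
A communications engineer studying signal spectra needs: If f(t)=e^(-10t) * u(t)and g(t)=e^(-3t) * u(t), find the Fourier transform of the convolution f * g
By the convolution theorem: F{f*g} = F(omega)*G(omega)
F(omega) = 1/(10+j*omega), G(omega) = 1/(3+j*omega)
F{f*g} = 1/((10+j*omega)(3+j*omega))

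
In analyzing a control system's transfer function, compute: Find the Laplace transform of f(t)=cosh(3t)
L{cosh(at)}=s/(s²-a²)
L{cosh(3t)}=s/(s²-9)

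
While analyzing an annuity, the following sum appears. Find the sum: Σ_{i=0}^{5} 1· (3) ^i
Geometric series: S=a(1 - r^n)/(1 - r)
a=1, r=3, n=6
S=1(1-729)/-2=364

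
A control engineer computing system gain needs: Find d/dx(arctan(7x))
d/dx[arctan(u)] = u'/(1 + u²), u = 7x, u' = 7

Answer: 7/(1 + 49x²)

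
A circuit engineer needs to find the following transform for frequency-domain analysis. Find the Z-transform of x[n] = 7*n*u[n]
Z{n * u[n]} = z/(z-1)^2
By linearity: Z{7 * n * u[n]} = 7z/(z-1)^2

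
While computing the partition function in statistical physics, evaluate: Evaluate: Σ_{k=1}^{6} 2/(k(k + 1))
Partial fractions: 2/(k(k + 1))=2/k - 2/(k + 1)
Telescoping sum: 2(1 - 1/7)=2·6/7

Answer: 12/7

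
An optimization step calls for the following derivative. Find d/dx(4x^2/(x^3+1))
Quotient rule: (f/g)' = (f'g - fg')/g²
f = 4x^2, f' = 8x
g = x^3+1, g' = 3x^2

Answer: (8x·(x^3+1)-12x^4)/(x^3+1)²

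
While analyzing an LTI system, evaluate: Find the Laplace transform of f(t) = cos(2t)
L{cos(wt)}=s/(s² + w²)
L{cos(2t)}=s/(s² + 4)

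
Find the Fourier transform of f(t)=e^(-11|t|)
Using the standard pair: F{e^(-a|t|)} = 2a/(a^2 + omega^2)
With a = 11: F(omega) = 22/(121 + omega^2)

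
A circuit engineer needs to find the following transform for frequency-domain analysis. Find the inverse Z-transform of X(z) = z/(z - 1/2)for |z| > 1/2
Standard pair: z/(z-a) <-> a^n*u[n] for causal signals
With a=1/2: x[n]=(1/2)^n*u[n]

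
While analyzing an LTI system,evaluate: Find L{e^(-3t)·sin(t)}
First shifting: L{e^(at)f(t)}=F(s-a)
L{sin(t)}=1/(s² + 1)
Shift: 1/((s + 3)² + 1)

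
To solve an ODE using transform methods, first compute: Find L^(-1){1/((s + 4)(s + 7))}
Partial fractions: 1/((s+4)(s+7))=A/(s+4)+B/(s+7)
Cover-up: A=1/(s+7)|_{s=-4}=1/3; B=1/(s+4)|_{s=-7}=-1/3
L^(-1)=(1/3)e^(-4t) - (1/3)e^(-7t)

Answer: (1/3)(e^(-4t) - e^(-7t))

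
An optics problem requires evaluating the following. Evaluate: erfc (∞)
erfc(x)=1 - erf(x); erfc(∞)=1 - erf(∞)=1 - 1=0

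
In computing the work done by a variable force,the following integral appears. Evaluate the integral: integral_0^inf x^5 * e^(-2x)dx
This is a Gamma integral. Substitute u=2x (du=2 dx):
integral_0^inf x^5 * e^(-2x) dx=(1/2^6) integral_0^inf u^5 * e^(-u) du
=Gamma(6)/2^6=5!/2^6=120/64

Answer: 15/8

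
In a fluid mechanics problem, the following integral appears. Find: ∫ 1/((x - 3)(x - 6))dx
Partial fractions: 1/((x-3)(x-6)) = A/(x-3)+B/(x-6)
A = -1/3, B = 1/3
∫ [-1/3· 1/(x-3)+1/3· 1/(x-6)] dx
= (1/3)[ln|x-6| - ln|x-3|]+C

Answer: (1/3)·ln|(x-6)/(x-3)|+C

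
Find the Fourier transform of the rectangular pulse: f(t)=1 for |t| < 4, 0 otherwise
F(omega) = integral from -4 to 4 of e^(-j * omega * t) dt
= 2 * sin(4 * omega)/omega = 8 * sinc(4 * omega/pi)

Answer: 2 * sin(4 * omega)/omega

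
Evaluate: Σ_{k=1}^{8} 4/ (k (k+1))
Partial fractions: 4/(k(k + 1)) = 4/k - 4/(k + 1)
Telescoping sum: 4(1 - 1/9) = 4·8/9

Answer: 32/9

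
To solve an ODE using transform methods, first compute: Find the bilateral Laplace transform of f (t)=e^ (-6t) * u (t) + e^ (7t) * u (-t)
For e^(-6t) * u(t): L=1/(s + 6), Re(s) > -6
For e^(7t) * u(-t): L=-1/(s-7), Re(s) < 7
Combined: F(s)=1/(s + 6) - 1/(s-7), -6 < Re(s) < 7

Answer: 1/(s + 6) - 1/(s-7), ROC: -6 < Re(s) < 7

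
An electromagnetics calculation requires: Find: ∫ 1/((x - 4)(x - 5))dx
Partial fractions: 1/((x-4)(x-5))=A/(x-4)+B/(x-5)
A=-1, B=1
∫ [-1· 1/(x-4)+1· 1/(x-5)] dx
=(1)[ln|x-5| - ln|x-4|]+C

Answer: ln|(x-5)/(x-4)|+C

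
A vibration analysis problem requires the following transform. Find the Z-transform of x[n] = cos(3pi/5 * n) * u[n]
Z{cos(w0 * n) * u[n]}=z(z - cos(w0))/(z^2-2z * cos(w0)+1)
With w0=3pi/5: X(z)=z(z - cos(3pi/5))/(z^2-2z * cos(3pi/5)+1)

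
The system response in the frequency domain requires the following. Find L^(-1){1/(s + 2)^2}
L^(-1){1/(s-a)^n}=t^(n-1)·e^(at)/(n-1)!
Here a=-2, n=2: t^1·e^(-2t)/1

Answer: t·e^(-2t)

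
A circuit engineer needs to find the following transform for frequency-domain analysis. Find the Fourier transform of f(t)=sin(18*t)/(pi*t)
sin(W*t)/(pi*t)=(W/pi)*sinc(W*t/pi) is the impulse response of the ideal low-pass filter with cutoff W (here W=18).
Its Fourier transform is a rectangular function:
F(omega)=1 for |omega| < 18, 0 otherwise

Answer: rect(omega/36) [i.e., 1 for |omega| < 18, 0 otherwise]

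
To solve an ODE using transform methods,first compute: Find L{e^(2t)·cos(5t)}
First shifting: L{e^(at)f(t)}=F(s-a)
L{cos(5t)}=s/(s²+25)
Shift: (s-2)/((s-2)²+25)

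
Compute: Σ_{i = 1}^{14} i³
Using formula: Σ i^3=[n(n+1)/2]²=[14·15/2]²=11025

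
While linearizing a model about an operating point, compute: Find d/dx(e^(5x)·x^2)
Product rule: (fg)' = f'g + fg'
f = e^(5x), f' = 5·e^(5x)
g = x^2, g' = 2x

Answer: 5·e^(5x)·x^2 + 2·e^(5x)·x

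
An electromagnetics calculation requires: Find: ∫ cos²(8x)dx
Using identity cos²(u) = (1 + cos(2u))/2:
∫ (1 + cos(16x))/2 dx = x/2 + sin(16x)/32 + C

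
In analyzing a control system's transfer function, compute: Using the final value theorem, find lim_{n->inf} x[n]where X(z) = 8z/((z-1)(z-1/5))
Final value theorem: lim x[n] = lim_{z->1} (z-1) * X(z)
(z-1) * X(z) = 8z/(z-1/5)
As z->1: 8/(1-1/5) = 8/(4/5) = 10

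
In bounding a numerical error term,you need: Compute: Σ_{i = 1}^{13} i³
Using formula: Σ i^3 = [n(n + 1)/2]² = [13·14/2]² = 8281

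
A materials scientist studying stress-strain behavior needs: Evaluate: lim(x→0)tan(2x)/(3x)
tan(u) ≈ u for small u:
tan(2x)/(3x) ≈ 2x/(3x) = 2/3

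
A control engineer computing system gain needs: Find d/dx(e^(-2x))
Chain rule: d/dx[e^u]=e^u · u' where u=-2x
u'=-2

Answer: -2·e^(-2x)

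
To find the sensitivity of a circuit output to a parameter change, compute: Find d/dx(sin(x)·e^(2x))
Product rule: (fg)'=f'g + fg'
f=sin(x), f'=cos(x)
g=e^(2x), g'=2·e^(2x)

Answer: cos(x)·e^(2x) + 2·sin(x)·e^(2x)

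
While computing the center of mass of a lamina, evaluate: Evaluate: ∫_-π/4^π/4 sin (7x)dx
Antiderivative: -cos(7x)/7
Evaluate at bounds: [-cos(7·π/4)/7] - [-cos(7·-π/4)/7]
= (-(√2/2)+(√2/2))/7 = 0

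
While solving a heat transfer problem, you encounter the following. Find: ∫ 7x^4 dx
Using power rule: ∫ 7x^4 dx = 7/5 x^5+C = (7/5)x^5+C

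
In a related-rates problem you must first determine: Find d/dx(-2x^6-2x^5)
Power rule: d/dx(ax^n) = n·a·x^(n-1)
Term by term: -12·x^5 - 10·x^4

Answer: -12x^5 - 10x^4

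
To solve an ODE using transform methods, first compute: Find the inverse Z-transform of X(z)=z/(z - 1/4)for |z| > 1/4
Standard pair: z/(z-a) <-> a^n * u[n] for causal signals
With a = 1/4: x[n] = (1/4)^n * u[n]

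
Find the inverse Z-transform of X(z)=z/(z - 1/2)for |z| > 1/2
Standard pair: z/(z-a) <-> a^n*u[n] for causal signals
With a=1/2: x[n]=(1/2)^n*u[n]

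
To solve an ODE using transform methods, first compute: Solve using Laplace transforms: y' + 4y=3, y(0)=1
Take L of both sides: sY(s)-1+4Y(s) = 3/s
Y(s)(s+4) = 3/s+1
Y(s) = 3/(s(s+4))+1/(s+4)
Partial fractions: 3/(s(s+4)) = (3/4)/s - (3/4)/(s+4)
So Y(s) = (3/4)/s+(1/4)/(s+4)
Inverse transform (L^(-1){1/s} = 1, L^(-1){1/(s+4)} = e^(-4t)):

Answer: y(t) = 3/4+(1/4)·e^(-4t)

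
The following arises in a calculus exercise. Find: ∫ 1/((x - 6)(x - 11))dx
Partial fractions: 1/((x-6)(x-11))=A/(x-6) + B/(x-11)
A=-1/5, B=1/5
∫ [-1/5· 1/(x-6) + 1/5· 1/(x-11)] dx
=(1/5)[ln|x-11| - ln|x-6|] + C

Answer: (1/5)·ln|(x-11)/(x-6)| + C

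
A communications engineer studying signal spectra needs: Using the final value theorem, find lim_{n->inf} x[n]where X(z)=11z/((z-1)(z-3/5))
Final value theorem: lim x[n]=lim_{z->1} (z-1) * X(z)
(z-1) * X(z)=11z/(z-3/5)
As z->1: 11/(1 - 3/5)=11/(2/5)=55/2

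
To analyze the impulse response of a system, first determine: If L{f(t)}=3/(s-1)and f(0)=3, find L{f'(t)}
L{f'(t)} = s·F(s) - f(0) = 3s/(s-1)-3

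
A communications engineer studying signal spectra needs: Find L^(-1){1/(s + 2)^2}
L^(-1){1/(s-a)^n} = t^(n-1)·e^(at)/(n-1)!
Here a = -2, n = 2: t^1·e^(-2t)/1

Answer: t·e^(-2t)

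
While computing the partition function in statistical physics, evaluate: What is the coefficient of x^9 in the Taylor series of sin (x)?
sin(x) = Σ (-1)^k x^(2k + 1)/(2k + 1)!
For x^9: (-1)^4/9! = 1/362880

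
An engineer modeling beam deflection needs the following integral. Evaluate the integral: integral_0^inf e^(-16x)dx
integral_0^inf e^(-16x) dx=[-1/16 * e^(-16x)]_0^inf
=0 - (-1/16)=1/16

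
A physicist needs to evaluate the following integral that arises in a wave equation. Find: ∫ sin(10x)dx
Using substitution u=10x: ∫ sin(u) du/10=-cos(u)/10 + C

Answer: (-1/10)cos(10x) + C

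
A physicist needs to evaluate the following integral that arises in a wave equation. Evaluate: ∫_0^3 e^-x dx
Antiderivative: -e^-x
Evaluate: -(e^-3-1)

Answer: (e^-3-1)/(-1)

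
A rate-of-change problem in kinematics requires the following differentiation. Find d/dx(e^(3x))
Chain rule: d/dx[e^u]=e^u · u' where u=3x
u'=3

Answer: 3·e^(3x)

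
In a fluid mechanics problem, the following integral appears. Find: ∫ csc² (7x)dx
Since d/dx[-cot(7x)] = 7csc²(7x), integral = -cot(7x)/7 + C

Answer: (-1/7)cot(7x) + C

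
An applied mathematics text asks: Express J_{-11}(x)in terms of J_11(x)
For integer n: J_{-n}(x) = (-1)^n J_n(x)
With n = 11: J_{-11}(x) = (-1)^11 J_11(x) = -J_11(x)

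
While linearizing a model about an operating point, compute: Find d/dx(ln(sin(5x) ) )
Chain rule: d/dx[ln(u)]=u'/u where u=sin(5x)
u'=5cos(5x)

Answer: (5cos(5x))/(sin(5x))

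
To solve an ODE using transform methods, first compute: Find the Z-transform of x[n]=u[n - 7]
Using the time-shift property: Z{u[n-7]} = z^(-7) * z/(z-1)
= z^(-6)/(z-1)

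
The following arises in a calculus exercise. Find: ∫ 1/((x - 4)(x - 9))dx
Partial fractions: 1/((x-4)(x-9))=A/(x-4) + B/(x-9)
A=-1/5, B=1/5
∫ [-1/5· 1/(x-4) + 1/5· 1/(x-9)] dx
=(1/5)[ln|x-9| - ln|x-4|] + C

Answer: (1/5)·ln|(x-9)/(x-4)| + C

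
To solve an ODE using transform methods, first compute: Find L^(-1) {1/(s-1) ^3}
L^(-1){1/(s-a)^n} = t^(n-1)·e^(at)/(n-1)!
Here a = 1, n = 3: t^2·e^(t)/2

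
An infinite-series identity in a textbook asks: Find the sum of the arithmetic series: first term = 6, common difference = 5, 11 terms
Last term: a_n=6+(11-1)·5=56
Sum=n(a_1+a_n)/2=11(6+56)/2=341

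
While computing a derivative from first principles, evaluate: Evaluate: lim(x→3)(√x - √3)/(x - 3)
Multiply by conjugate (√x + √3)/(√x + √3):
= (x - 3)/((x - 3)(√x + √3)) = 1/(√x + √3)
As x → 3: 1/(2√3)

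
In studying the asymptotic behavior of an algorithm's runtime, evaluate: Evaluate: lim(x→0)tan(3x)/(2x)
tan(u) ≈ u for small u:
tan(3x)/(2x) ≈ 3x/(2x)=3/2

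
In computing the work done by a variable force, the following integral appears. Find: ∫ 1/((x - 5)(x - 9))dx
Partial fractions: 1/((x-5)(x-9)) = A/(x-5) + B/(x-9)
A = -1/4, B = 1/4
∫ [-1/4· 1/(x-5) + 1/4· 1/(x-9)] dx
= (1/4)[ln|x-9| - ln|x-5|] + C

Answer: (1/4)·ln|(x-9)/(x-5)| + C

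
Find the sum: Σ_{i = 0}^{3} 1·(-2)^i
Geometric series: S = a(1 - r^n)/(1 - r)
a = 1, r = -2, n = 4
S = 1(1 - 16)/3 = -5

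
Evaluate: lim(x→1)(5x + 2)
Polynomial is continuous, so substitute x=1:
5·1 + 2=7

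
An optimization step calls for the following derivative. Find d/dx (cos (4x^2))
Chain rule: d/dx[cos(u)]=-sin(u)·u' where u=4x^2
u'=8x

Answer: -8x·sin(4x^2)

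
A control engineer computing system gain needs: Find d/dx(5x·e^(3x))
Product rule: (fg)'=f'g + fg'
f=5x, f'=5
g=e^(3x), g'=3·e^(3x)

Answer: 5·e^(3x) + 15x·e^(3x)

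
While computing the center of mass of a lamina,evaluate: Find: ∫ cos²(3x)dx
Using identity cos²(u)=(1 + cos(2u))/2:
∫ (1 + cos(6x))/2 dx=x/2 + sin(6x)/12 + C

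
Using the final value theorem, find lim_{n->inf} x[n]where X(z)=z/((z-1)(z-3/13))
Final value theorem: lim x[n]=lim_{z->1} (z-1)*X(z)
(z-1)*X(z)=z/(z-3/13)
As z->1: 1/(1 - 3/13)=1/(10/13)=13/10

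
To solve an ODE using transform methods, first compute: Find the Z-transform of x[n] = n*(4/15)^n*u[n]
Using the property Z{n * a^n * u[n]} = az/(z-a)^2
With a = 4/15: X(z) = (4/15)z/(z - 4/15)^2, |z| > 4/15

Answer: (4/15)z/(z - 4/15)^2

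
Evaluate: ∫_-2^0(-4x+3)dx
Step 1: Find antiderivative F(x) = -2x^2 + 3x
Step 2: F(0) - F(-2) = 0 - (-14) = 14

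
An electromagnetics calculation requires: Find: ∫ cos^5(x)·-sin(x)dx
Let u = cos(x), du = -sin(x) dx
∫ u^5 du = u^6/6+C

Answer: cos^6(x)/6+C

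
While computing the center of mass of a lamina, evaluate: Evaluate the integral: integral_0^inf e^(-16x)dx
integral_0^inf e^(-16x) dx=[-1/16 * e^(-16x)]_0^inf
=0 - (-1/16)=1/16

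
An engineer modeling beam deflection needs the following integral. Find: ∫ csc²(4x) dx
Since d/dx[-cot(4x)]=4csc²(4x), integral=-cot(4x)/4+C

Answer: (-1/4)cot(4x)+C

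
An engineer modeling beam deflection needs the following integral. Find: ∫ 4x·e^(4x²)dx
Let u=4x², du=8x dx
∫ (1/2)e^u du=e^u/2 + C

Answer: e^(4x²)/2 + C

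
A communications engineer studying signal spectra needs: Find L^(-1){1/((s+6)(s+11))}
Partial fractions: 1/((s+6)(s+11))=A/(s+6)+B/(s+11)
Cover-up: A=1/(s+11)|_{s=-6}=1/5; B=1/(s+6)|_{s=-11}=-1/5
L^(-1)=(1/5)e^(-6t) - (1/5)e^(-11t)

Answer: (1/5)(e^(-6t) - e^(-11t))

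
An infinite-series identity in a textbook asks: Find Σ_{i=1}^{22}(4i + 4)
=4·Σ i+4·22=4·253+88=1100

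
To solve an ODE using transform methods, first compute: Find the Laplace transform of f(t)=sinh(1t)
L{sinh(at)}=a/(s²-a²)
L{sinh(1t)}=1/(s²-1)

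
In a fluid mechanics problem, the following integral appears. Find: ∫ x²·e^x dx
Integration by parts twice:
First: u=x², dv=e^x dx => x²e^x - 2∫ xe^x dx
Second: u=x, dv=e^x dx => xe^x - e^x
Combining: x²e^x - 2xe^x + 2e^x + C

Answer: e^x(x² - 2x + 2) + C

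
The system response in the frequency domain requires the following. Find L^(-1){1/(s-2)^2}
L^(-1){1/(s-a)^n}=t^(n-1)·e^(at)/(n-1)!
Here a=2, n=2: t^1·e^(2t)/1

Answer: t·e^(2t)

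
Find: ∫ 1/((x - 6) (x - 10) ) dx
Partial fractions: 1/((x-6)(x-10))=A/(x-6)+B/(x-10)
A=-1/4, B=1/4
∫ [-1/4· 1/(x-6)+1/4· 1/(x-10)] dx
=(1/4)[ln|x-10| - ln|x-6|]+C

Answer: (1/4)·ln|(x-10)/(x-6)|+C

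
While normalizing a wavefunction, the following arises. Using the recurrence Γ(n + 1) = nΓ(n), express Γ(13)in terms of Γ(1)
Γ(13)=12Γ(12)=12·11Γ(11)=...=12!·Γ(1)=479001600·Γ(1)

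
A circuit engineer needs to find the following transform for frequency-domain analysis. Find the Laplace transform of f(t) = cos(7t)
L{cos(wt)} = s/(s²+w²)
L{cos(7t)} = s/(s²+49)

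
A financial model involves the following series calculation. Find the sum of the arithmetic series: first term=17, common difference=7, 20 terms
Last term: a_n=17+(20-1)·7=150
Sum=n(a_1+a_n)/2=20(17+150)/2=1670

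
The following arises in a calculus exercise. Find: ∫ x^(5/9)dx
Power rule: ∫ x^(5/9) dx=x^(14/9)/(14/9)+C

Answer: (9/14)·x^(14/9)+C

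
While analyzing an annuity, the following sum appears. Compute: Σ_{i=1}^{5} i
Using formula: Σ i^1 = n(n+1)/2 = 5·6/2 = 15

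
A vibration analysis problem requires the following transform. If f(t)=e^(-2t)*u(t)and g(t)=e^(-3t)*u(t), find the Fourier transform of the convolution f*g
By the convolution theorem: F{f * g}=F(omega) * G(omega)
F(omega)=1/(2+j * omega), G(omega)=1/(3+j * omega)
F{f * g}=1/((2+j * omega)(3+j * omega))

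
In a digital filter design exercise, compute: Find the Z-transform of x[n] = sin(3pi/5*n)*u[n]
Z{sin(w0 * n) * u[n]} = z * sin(w0)/(z^2-2z * cos(w0)+1)
With w0 = 3pi/5: X(z) = z * sin(3pi/5)/(z^2-2z * cos(3pi/5)+1)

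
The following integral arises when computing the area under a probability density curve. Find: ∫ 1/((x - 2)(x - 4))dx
Partial fractions: 1/((x-2)(x-4)) = A/(x-2)+B/(x-4)
A = -1/2, B = 1/2
∫ [-1/2· 1/(x-2)+1/2· 1/(x-4)] dx
= (1/2)[ln|x-4| - ln|x-2|]+C

Answer: (1/2)·ln|(x-4)/(x-2)|+C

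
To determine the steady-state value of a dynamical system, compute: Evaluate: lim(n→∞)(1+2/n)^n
This is the definition of e^2: lim(1+2/n)^n=e^2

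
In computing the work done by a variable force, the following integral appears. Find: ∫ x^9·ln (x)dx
By parts: u=ln(x), dv=x^9 dx
du=1/x dx, v=x^10/10
=x^10·ln(x)/10 - ∫ x^9/10 dx
=x^10·ln(x)/10 - x^10/100 + C

Answer: x^10(ln(x)/10 - 1/100) + C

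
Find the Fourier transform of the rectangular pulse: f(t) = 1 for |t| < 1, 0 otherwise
F(omega)=integral from -1 to 1 of e^(-j * omega * t) dt
=2 * sin(1 * omega)/omega=2 * sinc(1 * omega/pi)

Answer: 2 * sin(1 * omega)/omega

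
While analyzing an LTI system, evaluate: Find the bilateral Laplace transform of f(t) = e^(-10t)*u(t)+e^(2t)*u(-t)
For e^(-10t) * u(t): L=1/(s + 10), Re(s) > -10
For e^(2t) * u(-t): L=-1/(s-2), Re(s) < 2
Combined: F(s)=1/(s + 10) - 1/(s-2), -10 < Re(s) < 2

Answer: 1/(s + 10) - 1/(s-2), ROC: -10 < Re(s) < 2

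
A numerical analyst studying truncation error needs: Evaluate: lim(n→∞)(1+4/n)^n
This is the definition of e^4: lim(1 + 4/n)^n=e^4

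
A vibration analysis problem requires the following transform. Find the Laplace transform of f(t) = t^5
L{t^n}=n!/s^(n + 1)
L{t^5}=5!/s^6=120/s^6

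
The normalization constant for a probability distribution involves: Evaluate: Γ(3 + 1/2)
Γ(n+1/2) = (2n)!√π/(4^n·n!)
= 720√π/(64·6) = (15/8)·√π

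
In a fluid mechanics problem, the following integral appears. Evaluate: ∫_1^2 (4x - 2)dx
Step 1: Find antiderivative F(x)=2x^2 - 2x
Step 2: F(2) - F(1)=4 - (0)=4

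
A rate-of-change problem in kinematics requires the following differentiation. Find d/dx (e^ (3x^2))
Chain rule: d/dx[e^u]=e^u · u' where u=3x^2
u'=6x

Answer: 6x·e^(3x^2)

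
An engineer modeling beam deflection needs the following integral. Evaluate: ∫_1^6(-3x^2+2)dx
Step 1: Find antiderivative F(x)=-x^3+2x
Step 2: F(6) - F(1)=-204 - (1)=-205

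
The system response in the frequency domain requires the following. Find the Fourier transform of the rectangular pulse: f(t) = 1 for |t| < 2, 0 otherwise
F(omega)=integral from -2 to 2 of e^(-j*omega*t) dt
=2*sin(2*omega)/omega=4*sinc(2*omega/pi)

Answer: 2*sin(2*omega)/omega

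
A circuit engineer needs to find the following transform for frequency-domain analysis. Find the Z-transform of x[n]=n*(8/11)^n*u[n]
Using the property Z{n*a^n*u[n]} = az/(z-a)^2
With a = 8/11: X(z) = (8/11)z/(z - 8/11)^2, |z| > 8/11

Answer: (8/11)z/(z - 8/11)^2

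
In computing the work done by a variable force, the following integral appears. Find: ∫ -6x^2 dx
Using power rule: ∫ -6x^2 dx=-6/3 x^3+C=-2x^3+C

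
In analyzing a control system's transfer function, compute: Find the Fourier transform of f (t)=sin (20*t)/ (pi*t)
sin(W*t)/(pi*t) = (W/pi)*sinc(W*t/pi) is the impulse response of the ideal low-pass filter with cutoff W (here W = 20).
Its Fourier transform is a rectangular function:
F(omega) = 1 for |omega| < 20, 0 otherwise

Answer: rect(omega/40) [i.e., 1 for |omega| < 20, 0 otherwise]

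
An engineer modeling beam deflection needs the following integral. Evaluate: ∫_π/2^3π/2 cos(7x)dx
Antiderivative: sin(7x)/7
Evaluate at bounds: [sin(7·3π/2)/7] - [sin(7·π/2)/7]
=((1) - (-1))/7=2/7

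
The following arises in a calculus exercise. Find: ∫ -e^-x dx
Since d/dx[e^-x] = - e^-x, we get 1e^-x + C

Answer: e^-x + C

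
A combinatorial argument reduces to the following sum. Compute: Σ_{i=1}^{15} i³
Using formula: Σ i^3 = [n(n+1)/2]² = [15·16/2]² = 14400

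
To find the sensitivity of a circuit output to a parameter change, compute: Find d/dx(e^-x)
Chain rule: d/dx[e^u] = e^u · u' where u = -x
u' = -1

Answer: -1·e^-x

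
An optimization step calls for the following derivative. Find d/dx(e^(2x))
Chain rule: d/dx[e^u]=e^u · u' where u=2x
u'=2

Answer: 2·e^(2x)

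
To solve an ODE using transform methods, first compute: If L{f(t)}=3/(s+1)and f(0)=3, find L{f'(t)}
L{f'(t)} = s·F(s) - f(0) = 3s/(s + 1) - 3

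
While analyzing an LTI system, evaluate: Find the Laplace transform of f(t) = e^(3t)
L{e^(at)} = 1/(s-a)
L{e^(3t)} = 1/(s-3)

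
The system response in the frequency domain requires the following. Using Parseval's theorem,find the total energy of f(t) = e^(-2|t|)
Parseval's theorem: E = integral |f(t)|^2 dt = (1/2pi) integral |F(omega)|^2 domega
E = integral_{-inf}^{inf} e^(-4|t|) dt = 2*integral_0^inf e^(-4t) dt = 2/(2*2) = 1/2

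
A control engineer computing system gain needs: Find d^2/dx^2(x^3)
Apply power rule 2 times:
d^1: 3x^2
d^2: 6x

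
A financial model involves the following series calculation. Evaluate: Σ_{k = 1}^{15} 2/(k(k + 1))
Partial fractions: 2/(k(k + 1)) = 2/k - 2/(k + 1)
Telescoping sum: 2(1 - 1/16) = 2·15/16

Answer: 15/8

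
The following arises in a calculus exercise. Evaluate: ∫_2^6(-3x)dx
Step 1: Find antiderivative F(x) = (-3/2)x^2
Step 2: F(6) - F(2) = -54 - (-6) = -48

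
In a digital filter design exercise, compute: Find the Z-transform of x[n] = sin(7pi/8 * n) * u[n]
Z{sin(w0*n)*u[n]} = z*sin(w0)/(z^2-2z*cos(w0)+1)
With w0 = 7pi/8: X(z) = z*sin(7pi/8)/(z^2-2z*cos(7pi/8)+1)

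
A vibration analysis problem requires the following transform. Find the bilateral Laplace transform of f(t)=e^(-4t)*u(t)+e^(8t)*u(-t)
For e^(-4t) * u(t): L=1/(s + 4), Re(s) > -4
For e^(8t) * u(-t): L=-1/(s-8), Re(s) < 8
Combined: F(s)=1/(s + 4) - 1/(s-8), -4 < Re(s) < 8

Answer: 1/(s + 4) - 1/(s-8), ROC: -4 < Re(s) < 8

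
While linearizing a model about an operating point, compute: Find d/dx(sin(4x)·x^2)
Product rule: (fg)' = f'g + fg'
f = sin(4x), f' = 4·cos(4x)
g = x^2, g' = 2x

Answer: 4·cos(4x)·x^2 + 2·sin(4x)·x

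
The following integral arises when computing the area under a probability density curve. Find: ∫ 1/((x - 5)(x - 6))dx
Partial fractions: 1/((x-5)(x-6)) = A/(x-5) + B/(x-6)
A = -1, B = 1
∫ [-1· 1/(x-5) + 1· 1/(x-6)] dx
= (1)[ln|x-6| - ln|x-5|] + C

Answer: ln|(x-6)/(x-5)| + C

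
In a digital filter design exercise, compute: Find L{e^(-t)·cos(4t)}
First shifting: L{e^(at)f(t)} = F(s-a)
L{cos(4t)} = s/(s²+16)
Shift: (s+1)/((s+1)²+16)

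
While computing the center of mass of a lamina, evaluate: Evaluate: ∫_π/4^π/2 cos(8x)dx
Antiderivative: sin(8x)/8
Evaluate at bounds: [sin(8·π/2)/8] - [sin(8·π/4)/8]
=((0) - (0))/8=0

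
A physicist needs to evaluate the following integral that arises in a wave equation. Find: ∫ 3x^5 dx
Using power rule: ∫ 3x^5 dx=3/6 x^6 + C=(1/2)x^6 + C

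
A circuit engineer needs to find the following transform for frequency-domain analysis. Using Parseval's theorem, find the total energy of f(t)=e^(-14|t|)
Parseval's theorem: E=integral |f(t)|^2 dt=(1/2pi) integral |F(omega)|^2 domega
E=integral_{-inf}^{inf} e^(-28|t|) dt=2*integral_0^inf e^(-28t) dt=2/(2*14)=1/14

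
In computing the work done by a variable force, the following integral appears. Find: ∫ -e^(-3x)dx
Since d/dx[e^(-3x)]=-3e^(-3x), we get 1/3 e^(-3x)+C

Answer: (1/3)e^(-3x)+C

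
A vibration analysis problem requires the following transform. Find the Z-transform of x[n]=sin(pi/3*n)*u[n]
Z{sin(w0*n)*u[n]}=z*sin(w0)/(z^2 - 2z*cos(w0) + 1)
With w0=pi/3: X(z)=z*sin(pi/3)/(z^2 - 2z*cos(pi/3) + 1)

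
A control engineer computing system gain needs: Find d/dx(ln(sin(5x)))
Chain rule: d/dx[ln(u)] = u'/u where u = sin(5x)
u' = 5cos(5x)

Answer: (5cos(5x))/(sin(5x))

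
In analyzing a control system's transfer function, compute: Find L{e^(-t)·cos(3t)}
First shifting: L{e^(at)f(t)}=F(s-a)
L{cos(3t)}=s/(s² + 9)
Shift: (s + 1)/((s + 1)² + 9)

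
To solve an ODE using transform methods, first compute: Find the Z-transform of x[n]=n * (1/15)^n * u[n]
Using the property Z{n*a^n*u[n]}=az/(z-a)^2
With a=1/15: X(z)=(1/15)z/(z - 1/15)^2, |z| > 1/15

Answer: (1/15)z/(z - 1/15)^2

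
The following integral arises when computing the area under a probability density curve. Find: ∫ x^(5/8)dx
Power rule: ∫ x^(5/8) dx = x^(13/8)/(13/8)+C

Answer: (8/13)·x^(13/8)+C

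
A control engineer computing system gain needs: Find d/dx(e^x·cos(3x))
Product rule: (fg)' = f'g + fg'
f = e^x, f' = e^x
g = cos(3x), g' = -3·sin(3x)

Answer: e^x·cos(3x) - 3·e^x·sin(3x)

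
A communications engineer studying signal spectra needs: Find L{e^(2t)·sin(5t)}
First shifting: L{e^(at)f(t)} = F(s-a)
L{sin(5t)} = 5/(s² + 25)
Shift: 5/((s-2)² + 25)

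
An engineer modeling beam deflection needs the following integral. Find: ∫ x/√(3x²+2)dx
Let u = 3x²+2, du = 6x dx
∫ (1/6)·u^(-1/2) du = √u/3+C

Answer: √(3x²+2)/3+C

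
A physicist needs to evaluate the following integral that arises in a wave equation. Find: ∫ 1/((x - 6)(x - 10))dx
Partial fractions: 1/((x-6)(x-10))=A/(x-6)+B/(x-10)
A=-1/4, B=1/4
∫ [-1/4· 1/(x-6)+1/4· 1/(x-10)] dx
=(1/4)[ln|x-10| - ln|x-6|]+C

Answer: (1/4)·ln|(x-10)/(x-6)|+C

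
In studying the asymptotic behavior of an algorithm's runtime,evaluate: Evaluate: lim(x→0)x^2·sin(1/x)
Squeeze theorem: -|x^2| ≤ x^2·sin(1/x) ≤ |x^2|
Since x^2 → 0 as x → 0, by squeeze theorem the limit is 0

Answer: 0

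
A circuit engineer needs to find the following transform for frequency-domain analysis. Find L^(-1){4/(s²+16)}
L^(-1){w/(s²+w²)}=sin(wt)
Here w=4

Answer: sin(4t)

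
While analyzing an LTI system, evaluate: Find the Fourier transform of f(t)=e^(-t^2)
The Fourier transform of a Gaussian e^(-t^2) is sqrt(pi) * e^(-omega^2/4).
With a = 1: F(omega) = sqrt(pi) * e^(-omega^2/4)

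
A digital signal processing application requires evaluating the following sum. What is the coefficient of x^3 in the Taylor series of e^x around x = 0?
Taylor series of e^x = Σ x^n/n!
Coefficient of x^3 = 1/3! = 1/6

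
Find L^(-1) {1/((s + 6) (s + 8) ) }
Partial fractions: 1/((s+6)(s+8)) = A/(s+6)+B/(s+8)
Cover-up: A = 1/(s+8)|_{s = -6} = 1/2; B = 1/(s+6)|_{s = -8} = -1/2
L^(-1) = (1/2)e^(-6t) - (1/2)e^(-8t)

Answer: (1/2)(e^(-6t) - e^(-8t))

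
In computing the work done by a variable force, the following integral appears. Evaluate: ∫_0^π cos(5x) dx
Antiderivative: sin(5x)/5
Evaluate at bounds: [sin(5·π)/5] - [sin(5·0)/5]
= ((0) - (0))/5 = 0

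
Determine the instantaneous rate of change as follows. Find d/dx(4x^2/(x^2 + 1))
Quotient rule: (f/g)'=(f'g - fg')/g²
f=4x^2, f'=8x
g=x^2+1, g'=2x

Answer: (8x·(x^2+1)-8x^3)/(x^2+1)²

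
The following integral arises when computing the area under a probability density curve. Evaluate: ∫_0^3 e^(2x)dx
Antiderivative: (1/2)e^(2x)
Evaluate: (1/2)(e^6 - 1)

Answer: (e^6 - 1)/2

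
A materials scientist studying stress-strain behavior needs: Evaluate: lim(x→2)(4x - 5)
Polynomial is continuous, so substitute x = 2:
4·2-5 = 3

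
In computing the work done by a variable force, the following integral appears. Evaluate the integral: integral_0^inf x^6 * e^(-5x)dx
This is a Gamma integral. Substitute u = 5x (du = 5 dx):
integral_0^inf x^6 * e^(-5x) dx = (1/5^7) integral_0^inf u^6 * e^(-u) du
= Gamma(7)/5^7 = 6!/5^7 = 720/78125

Answer: 144/15625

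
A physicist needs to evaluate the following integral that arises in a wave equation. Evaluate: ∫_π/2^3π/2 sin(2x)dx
Antiderivative: -cos(2x)/2
Evaluate at bounds: [-cos(2·3π/2)/2] - [-cos(2·π/2)/2]
=(-(-1)+(-1))/2=0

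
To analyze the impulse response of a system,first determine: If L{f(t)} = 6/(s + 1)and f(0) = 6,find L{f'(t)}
L{f'(t)}=s·F(s) - f(0)=6s/(s+1)-6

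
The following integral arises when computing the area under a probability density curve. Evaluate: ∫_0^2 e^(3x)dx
Antiderivative: (1/3)e^(3x)
Evaluate: (1/3)(e^6 - 1)

Answer: (e^6 - 1)/3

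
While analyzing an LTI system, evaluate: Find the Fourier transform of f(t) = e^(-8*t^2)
The Fourier transform of a Gaussian e^(-a * t^2) is sqrt(pi/a) * e^(-omega^2/(4a)).
With a = 8: F(omega) = sqrt(pi/8) * e^(-omega^2/32)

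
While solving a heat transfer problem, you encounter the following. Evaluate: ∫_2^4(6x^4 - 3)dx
Step 1: Find antiderivative F(x) = (6/5)x^5-3x
Step 2: F(4) - F(2) = 6084/5 - (162/5) = 5922/5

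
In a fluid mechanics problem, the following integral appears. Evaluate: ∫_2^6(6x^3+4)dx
Step 1: Find antiderivative F(x)=(3/2)x^4+4x
Step 2: F(6) - F(2)=1968 - (32)=1936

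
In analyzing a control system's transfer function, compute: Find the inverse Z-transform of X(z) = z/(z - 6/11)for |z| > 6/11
Standard pair: z/(z-a) <-> a^n * u[n] for causal signals
With a=6/11: x[n]=(6/11)^n * u[n]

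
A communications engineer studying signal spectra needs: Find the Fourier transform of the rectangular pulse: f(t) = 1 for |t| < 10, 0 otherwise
F(omega)=integral from -10 to 10 of e^(-j * omega * t) dt
=2 * sin(10 * omega)/omega=20 * sinc(10 * omega/pi)

Answer: 2 * sin(10 * omega)/omega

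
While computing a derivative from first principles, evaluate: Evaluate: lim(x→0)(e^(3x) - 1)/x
L'Hôpital (0/0): lim 3e^(3x)/1=3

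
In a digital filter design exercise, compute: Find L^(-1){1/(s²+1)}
L^(-1){w/(s² + w²)}=sin(wt)
Here w=1

Answer: sin(t)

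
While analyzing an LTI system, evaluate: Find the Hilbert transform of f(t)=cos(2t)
The Hilbert transform shifts each frequency component by -pi/2.
H{cos(wt)} = sin(wt)
With w = 2: H{cos(2t)} = sin(2t)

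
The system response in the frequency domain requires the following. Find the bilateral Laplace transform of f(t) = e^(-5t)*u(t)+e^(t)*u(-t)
For e^(-5t) * u(t): L = 1/(s + 5), Re(s) > -5
For e^(t) * u(-t): L = -1/(s-1), Re(s) < 1
Combined: F(s) = 1/(s + 5) - 1/(s-1), -5 < Re(s) < 1

Answer: 1/(s + 5) - 1/(s-1), ROC: -5 < Re(s) < 1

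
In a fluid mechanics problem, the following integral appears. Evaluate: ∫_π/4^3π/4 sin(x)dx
Antiderivative: -cos(x)
Evaluate at bounds: [-cos(1·3π/4)/1] - [-cos(1·π/4)/1]
= (-(-√2/2) + (√2/2))/1 = √2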